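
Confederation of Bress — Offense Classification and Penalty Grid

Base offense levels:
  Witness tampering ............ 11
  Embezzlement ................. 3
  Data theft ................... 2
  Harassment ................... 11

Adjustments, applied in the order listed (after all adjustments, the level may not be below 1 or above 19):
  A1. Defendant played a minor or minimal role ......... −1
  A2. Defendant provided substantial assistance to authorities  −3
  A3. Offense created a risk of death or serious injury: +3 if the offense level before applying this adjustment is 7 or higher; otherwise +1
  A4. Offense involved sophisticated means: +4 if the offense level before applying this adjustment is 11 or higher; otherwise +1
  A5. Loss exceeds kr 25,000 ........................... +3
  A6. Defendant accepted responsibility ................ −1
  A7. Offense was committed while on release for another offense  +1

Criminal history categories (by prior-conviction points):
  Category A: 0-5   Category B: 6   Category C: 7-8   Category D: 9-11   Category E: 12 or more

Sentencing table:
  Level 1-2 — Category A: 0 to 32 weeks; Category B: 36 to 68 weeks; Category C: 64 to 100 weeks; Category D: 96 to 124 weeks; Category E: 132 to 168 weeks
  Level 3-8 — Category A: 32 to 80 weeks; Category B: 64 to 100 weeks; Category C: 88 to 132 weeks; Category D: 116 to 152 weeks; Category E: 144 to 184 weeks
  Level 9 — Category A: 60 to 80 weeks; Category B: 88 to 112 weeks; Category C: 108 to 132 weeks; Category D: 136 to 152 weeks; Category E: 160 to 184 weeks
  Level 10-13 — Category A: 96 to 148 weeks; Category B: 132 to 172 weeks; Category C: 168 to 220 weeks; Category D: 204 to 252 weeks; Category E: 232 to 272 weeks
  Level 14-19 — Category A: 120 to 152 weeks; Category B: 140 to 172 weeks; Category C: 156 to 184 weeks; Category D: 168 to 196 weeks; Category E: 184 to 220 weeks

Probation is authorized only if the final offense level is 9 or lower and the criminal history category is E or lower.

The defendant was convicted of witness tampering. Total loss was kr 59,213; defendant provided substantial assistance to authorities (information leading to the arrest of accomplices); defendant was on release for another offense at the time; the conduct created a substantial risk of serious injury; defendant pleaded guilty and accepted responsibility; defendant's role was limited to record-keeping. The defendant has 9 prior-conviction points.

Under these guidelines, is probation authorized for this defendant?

Base offense level for witness tampering: 11.
A1 applies: 11 − 1 = 10.
A2 applies: 10 − 3 = 7.
A3 applies (level before this adjustment is 7 ≥ 7, so +3): 7 + 3 = 10.
A4 does not apply.
A5 applies: 10 + 3 = 13.
A6 applies: 13 − 1 = 12.
A7 applies: 12 + 1 = 13.
Final offense level: 13.
Criminal history: 9 prior points → Category D (9-11).
Level 13 falls in the 10-13 band.
Grid: Level 10-13 × Category D = 204-252 weeks.
Probation check: level 13 > 9 and category D ≤ E → not eligible.

No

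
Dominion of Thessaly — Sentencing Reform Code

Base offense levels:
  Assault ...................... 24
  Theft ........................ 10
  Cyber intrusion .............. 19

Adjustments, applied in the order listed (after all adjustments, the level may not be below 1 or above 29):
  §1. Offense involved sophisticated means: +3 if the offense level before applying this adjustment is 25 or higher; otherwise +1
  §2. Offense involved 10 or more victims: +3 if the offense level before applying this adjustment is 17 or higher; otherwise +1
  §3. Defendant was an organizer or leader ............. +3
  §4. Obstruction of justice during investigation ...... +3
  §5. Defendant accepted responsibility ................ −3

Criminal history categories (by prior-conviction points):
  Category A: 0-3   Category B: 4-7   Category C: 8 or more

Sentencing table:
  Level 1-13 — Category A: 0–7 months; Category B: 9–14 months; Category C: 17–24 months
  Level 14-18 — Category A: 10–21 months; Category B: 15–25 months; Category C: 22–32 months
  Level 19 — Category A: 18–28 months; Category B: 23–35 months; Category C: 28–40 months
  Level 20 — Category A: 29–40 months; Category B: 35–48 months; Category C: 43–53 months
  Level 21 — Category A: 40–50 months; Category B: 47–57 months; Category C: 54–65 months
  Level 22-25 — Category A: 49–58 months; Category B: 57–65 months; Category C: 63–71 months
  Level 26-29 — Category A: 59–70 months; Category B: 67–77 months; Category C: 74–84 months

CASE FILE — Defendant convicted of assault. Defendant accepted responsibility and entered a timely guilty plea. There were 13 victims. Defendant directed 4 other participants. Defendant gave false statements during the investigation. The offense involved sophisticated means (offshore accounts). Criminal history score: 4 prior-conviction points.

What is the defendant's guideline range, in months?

Base offense level for assault: 24.
§1 applies (level before this adjustment is 24 < 25, so +1): 24 + 1 = 25.
§2 applies (level before this adjustment is 25 ≥ 17, so +3): 25 + 3 = 28.
§3 applies: 28 + 3 = 31.
§4 applies: 31 + 3 = 34.
§5 applies: 34 − 3 = 31.
Level 31 exceeds the maximum of 29; capped at 29.
Final offense level: 29.
Criminal history: 4 prior points → Category B (4-7).
Level 29 falls in the 26-29 band.
Grid: Level 26-29 × Category B = 67-77 months.

67-77 months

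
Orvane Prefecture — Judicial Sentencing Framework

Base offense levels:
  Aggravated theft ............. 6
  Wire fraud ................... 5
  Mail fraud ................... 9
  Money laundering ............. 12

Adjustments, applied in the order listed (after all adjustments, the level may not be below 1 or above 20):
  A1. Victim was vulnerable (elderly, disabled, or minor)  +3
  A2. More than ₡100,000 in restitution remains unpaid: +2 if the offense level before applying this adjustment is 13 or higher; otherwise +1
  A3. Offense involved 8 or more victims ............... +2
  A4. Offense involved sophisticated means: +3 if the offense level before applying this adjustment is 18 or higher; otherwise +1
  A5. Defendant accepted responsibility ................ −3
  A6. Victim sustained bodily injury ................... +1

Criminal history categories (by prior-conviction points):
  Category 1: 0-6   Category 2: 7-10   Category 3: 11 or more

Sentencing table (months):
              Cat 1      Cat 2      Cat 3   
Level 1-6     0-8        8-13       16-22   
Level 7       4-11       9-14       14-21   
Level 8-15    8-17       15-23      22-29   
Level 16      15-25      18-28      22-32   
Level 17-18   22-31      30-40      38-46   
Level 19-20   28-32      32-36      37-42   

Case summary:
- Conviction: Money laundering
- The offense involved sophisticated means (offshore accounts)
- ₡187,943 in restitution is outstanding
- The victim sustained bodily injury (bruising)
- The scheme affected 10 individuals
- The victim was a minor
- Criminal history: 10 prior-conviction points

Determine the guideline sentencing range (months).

32-36 months

Base offense level for money laundering: 12.
A1 applies: 12 + 3 = 15.
A2 applies (level before this adjustment is 15 ≥ 13, so +2): 15 + 2 = 17.
A3 applies: 17 + 2 = 19.
A4 applies (level before this adjustment is 19 ≥ 18, so +3): 19 + 3 = 22.
A6 applies: 22 + 1 = 23.
Level 23 exceeds the maximum of 20; capped at 20.
Final offense level: 20.
Criminal history: 10 prior points → Category 2 (7-10).
Level 20 falls in the 19-20 band.
Grid: Level 19-20 × Category 2 = 32-36 months.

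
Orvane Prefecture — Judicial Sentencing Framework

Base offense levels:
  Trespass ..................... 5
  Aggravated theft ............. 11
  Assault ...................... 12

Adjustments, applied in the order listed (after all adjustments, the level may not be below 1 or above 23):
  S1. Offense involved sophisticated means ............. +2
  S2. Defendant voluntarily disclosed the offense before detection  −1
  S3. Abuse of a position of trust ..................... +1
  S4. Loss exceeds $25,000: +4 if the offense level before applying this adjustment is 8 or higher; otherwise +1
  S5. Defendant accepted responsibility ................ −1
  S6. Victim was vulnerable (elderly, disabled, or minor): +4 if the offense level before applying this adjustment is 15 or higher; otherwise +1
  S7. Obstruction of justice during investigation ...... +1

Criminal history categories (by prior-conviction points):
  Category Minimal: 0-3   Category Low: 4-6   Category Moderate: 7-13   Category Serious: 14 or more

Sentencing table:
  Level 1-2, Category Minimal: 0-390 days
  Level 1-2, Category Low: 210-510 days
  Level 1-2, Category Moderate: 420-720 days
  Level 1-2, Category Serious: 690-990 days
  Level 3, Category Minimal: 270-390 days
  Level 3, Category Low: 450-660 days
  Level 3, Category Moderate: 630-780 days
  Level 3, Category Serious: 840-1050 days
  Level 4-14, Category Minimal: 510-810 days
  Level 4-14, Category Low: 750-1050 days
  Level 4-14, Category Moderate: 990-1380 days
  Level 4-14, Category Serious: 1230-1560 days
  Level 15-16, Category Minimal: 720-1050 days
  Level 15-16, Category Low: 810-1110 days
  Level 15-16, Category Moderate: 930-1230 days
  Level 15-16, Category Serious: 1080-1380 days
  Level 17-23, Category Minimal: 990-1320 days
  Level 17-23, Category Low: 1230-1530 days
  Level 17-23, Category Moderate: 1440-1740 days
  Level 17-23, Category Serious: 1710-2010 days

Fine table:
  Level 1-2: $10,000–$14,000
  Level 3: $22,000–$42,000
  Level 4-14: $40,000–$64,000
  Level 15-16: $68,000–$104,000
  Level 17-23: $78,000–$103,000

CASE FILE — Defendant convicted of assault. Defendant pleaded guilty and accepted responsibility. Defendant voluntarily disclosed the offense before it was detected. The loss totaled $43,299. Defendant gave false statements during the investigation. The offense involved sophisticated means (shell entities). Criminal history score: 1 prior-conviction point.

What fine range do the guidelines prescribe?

$78,000–$103,000

Base offense level for assault: 12.
S1 applies: 12 + 2 = 14.
S2 applies: 14 − 1 = 13.
S3 does not apply.
S4 applies (level before this adjustment is 13 ≥ 8, so +4): 13 + 4 = 17.
S5 applies: 17 − 1 = 16.
S7 applies: 16 + 1 = 17.
Final offense level: 17.
Level 17 falls in the 17-23 band.
Fine table: Level 17-23 → $78,000–$103,000.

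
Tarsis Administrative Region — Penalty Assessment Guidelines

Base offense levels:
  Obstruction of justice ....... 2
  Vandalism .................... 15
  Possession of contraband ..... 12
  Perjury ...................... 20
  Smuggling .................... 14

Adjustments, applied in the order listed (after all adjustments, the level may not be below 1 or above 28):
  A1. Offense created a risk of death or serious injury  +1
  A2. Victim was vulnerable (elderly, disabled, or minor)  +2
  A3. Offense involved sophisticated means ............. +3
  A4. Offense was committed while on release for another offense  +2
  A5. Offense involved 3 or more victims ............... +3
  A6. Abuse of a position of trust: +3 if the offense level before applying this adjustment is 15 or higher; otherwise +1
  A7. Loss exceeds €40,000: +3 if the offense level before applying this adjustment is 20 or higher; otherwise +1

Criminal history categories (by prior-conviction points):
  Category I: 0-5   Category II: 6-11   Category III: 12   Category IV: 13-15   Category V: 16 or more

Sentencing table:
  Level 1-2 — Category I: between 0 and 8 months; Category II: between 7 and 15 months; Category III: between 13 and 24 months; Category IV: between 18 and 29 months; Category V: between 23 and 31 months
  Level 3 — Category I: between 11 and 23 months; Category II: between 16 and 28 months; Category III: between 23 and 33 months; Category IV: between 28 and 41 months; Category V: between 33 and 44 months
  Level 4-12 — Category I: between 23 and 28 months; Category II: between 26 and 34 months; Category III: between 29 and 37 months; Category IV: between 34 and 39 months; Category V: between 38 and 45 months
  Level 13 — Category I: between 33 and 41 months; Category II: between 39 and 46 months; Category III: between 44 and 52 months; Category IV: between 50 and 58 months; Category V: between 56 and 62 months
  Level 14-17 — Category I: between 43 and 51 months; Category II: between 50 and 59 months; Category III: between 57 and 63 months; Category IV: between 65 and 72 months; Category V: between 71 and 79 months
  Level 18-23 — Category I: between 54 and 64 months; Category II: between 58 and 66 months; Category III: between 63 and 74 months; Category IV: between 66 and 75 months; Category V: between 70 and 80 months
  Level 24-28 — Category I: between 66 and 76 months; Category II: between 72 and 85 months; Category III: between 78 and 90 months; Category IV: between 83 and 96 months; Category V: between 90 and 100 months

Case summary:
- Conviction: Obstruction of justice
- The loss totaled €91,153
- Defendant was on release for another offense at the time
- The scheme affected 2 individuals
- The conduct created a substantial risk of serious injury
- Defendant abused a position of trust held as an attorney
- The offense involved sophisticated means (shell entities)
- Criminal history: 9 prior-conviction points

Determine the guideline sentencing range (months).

26-34 months

Base offense level for obstruction of justice: 2.
A1 applies: 2 + 1 = 3.
A3 applies: 3 + 3 = 6.
A4 applies: 6 + 2 = 8.
A5 does not apply.
A6 applies (level before this adjustment is 8 < 15, so +1): 8 + 1 = 9.
A7 applies (level before this adjustment is 9 < 20, so +1): 9 + 1 = 10.
Final offense level: 10.
Criminal history: 9 prior points → Category II (6-11).
Level 10 falls in the 4-12 band.
Grid: Level 4-12 × Category II = 26-34 months.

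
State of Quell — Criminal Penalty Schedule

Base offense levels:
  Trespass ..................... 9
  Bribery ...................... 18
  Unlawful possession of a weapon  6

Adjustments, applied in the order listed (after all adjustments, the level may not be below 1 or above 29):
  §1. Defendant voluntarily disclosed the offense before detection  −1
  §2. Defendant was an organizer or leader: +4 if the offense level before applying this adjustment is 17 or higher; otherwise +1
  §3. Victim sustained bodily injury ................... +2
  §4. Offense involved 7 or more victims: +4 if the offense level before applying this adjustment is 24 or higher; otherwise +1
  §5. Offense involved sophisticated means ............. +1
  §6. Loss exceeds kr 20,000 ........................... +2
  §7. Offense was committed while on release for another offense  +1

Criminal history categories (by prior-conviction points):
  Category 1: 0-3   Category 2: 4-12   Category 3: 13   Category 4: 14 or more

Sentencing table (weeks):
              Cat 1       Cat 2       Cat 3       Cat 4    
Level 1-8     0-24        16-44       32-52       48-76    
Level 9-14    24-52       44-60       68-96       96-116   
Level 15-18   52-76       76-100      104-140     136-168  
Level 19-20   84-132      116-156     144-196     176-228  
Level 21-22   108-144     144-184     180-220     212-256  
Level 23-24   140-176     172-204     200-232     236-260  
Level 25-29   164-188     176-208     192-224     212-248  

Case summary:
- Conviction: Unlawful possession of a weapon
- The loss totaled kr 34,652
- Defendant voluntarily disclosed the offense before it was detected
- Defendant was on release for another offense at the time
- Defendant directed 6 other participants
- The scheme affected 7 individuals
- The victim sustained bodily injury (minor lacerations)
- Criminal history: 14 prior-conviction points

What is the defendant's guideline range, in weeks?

96-116 weeks

Base offense level for unlawful possession of a weapon: 6.
§1 applies: 6 − 1 = 5.
§2 applies (level before this adjustment is 5 < 17, so +1): 5 + 1 = 6.
§3 applies: 6 + 2 = 8.
§4 applies (level before this adjustment is 8 < 24, so +1): 8 + 1 = 9.
§5 does not apply.
§6 applies: 9 + 2 = 11.
§7 applies: 11 + 1 = 12.
Final offense level: 12.
Criminal history: 14 prior points → Category 4 (14+).
Level 12 falls in the 9-14 band.
Grid: Level 9-14 × Category 4 = 96-116 weeks.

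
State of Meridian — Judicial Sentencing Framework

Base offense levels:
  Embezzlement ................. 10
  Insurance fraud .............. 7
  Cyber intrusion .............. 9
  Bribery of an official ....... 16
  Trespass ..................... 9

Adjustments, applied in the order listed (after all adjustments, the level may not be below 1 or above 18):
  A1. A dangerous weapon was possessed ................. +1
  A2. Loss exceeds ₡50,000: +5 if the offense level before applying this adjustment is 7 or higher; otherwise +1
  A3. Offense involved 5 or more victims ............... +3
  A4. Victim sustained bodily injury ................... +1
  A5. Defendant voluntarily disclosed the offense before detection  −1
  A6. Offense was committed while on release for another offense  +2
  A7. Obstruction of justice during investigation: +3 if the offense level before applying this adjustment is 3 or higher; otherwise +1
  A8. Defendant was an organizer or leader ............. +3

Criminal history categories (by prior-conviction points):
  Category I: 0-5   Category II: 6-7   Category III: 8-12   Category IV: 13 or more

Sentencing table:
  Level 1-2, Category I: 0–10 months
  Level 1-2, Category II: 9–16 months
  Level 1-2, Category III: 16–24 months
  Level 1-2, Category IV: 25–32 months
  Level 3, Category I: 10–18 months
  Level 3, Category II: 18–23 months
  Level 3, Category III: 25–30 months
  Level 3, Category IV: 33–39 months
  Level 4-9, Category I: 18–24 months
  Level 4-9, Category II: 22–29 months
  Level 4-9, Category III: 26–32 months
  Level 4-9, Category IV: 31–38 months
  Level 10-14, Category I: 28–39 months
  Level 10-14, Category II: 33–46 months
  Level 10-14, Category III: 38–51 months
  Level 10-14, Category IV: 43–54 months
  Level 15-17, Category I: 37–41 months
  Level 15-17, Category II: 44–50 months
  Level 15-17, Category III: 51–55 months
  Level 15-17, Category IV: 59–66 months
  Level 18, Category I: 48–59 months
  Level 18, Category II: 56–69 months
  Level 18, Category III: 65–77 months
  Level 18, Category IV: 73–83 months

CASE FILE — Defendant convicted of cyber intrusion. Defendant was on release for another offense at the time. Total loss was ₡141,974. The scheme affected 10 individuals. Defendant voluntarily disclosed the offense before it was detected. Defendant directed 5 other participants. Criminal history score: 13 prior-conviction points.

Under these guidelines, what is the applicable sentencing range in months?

Base offense level for cyber intrusion: 9.
A1 does not apply.
A2 applies (level before this adjustment is 9 ≥ 7, so +5): 9 + 5 = 14.
A3 applies: 14 + 3 = 17.
A4 does not apply.
A5 applies: 17 − 1 = 16.
A6 applies: 16 + 2 = 18.
A8 applies: 18 + 3 = 21.
Level 21 exceeds the maximum of 18; capped at 18.
Final offense level: 18.
Criminal history: 13 prior points → Category IV (13+).
Level 18 falls in the 18 band.
Grid: Level 18 × Category IV = 73-83 months.

73-83 months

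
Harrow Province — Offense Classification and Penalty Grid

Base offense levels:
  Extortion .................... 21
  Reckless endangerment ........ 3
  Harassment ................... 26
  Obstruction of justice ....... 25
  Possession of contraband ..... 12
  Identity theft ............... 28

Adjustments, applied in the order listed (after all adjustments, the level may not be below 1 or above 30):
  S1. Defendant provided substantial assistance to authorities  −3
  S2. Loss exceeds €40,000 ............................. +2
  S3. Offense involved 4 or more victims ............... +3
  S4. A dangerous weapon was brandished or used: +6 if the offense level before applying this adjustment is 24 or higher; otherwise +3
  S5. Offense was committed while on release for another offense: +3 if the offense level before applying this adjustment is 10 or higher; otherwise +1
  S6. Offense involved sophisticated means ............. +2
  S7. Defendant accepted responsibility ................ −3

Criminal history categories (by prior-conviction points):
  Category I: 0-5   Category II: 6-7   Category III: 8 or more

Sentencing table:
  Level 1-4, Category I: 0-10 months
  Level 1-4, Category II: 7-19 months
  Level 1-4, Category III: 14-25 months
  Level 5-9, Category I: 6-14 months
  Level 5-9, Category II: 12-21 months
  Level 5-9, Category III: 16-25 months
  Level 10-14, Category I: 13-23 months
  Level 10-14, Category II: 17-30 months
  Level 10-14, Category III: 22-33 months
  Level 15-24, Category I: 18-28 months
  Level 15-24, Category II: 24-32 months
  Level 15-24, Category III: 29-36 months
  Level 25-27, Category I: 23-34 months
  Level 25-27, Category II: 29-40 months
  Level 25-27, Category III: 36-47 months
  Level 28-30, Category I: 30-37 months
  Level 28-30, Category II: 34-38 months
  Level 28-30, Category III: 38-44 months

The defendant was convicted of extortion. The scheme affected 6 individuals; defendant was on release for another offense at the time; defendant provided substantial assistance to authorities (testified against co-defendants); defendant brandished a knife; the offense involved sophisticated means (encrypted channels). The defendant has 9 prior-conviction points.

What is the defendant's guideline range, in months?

38-44 months

Base offense level for extortion: 21.
S1 applies: 21 − 3 = 18.
S3 applies: 18 + 3 = 21.
S4 applies (level before this adjustment is 21 < 24, so +3): 21 + 3 = 24.
S5 applies (level before this adjustment is 24 ≥ 10, so +3): 24 + 3 = 27.
S6 applies: 27 + 2 = 29.
S7 does not apply.
Final offense level: 29.
Criminal history: 9 prior points → Category III (8+).
Level 29 falls in the 28-30 band.
Grid: Level 28-30 × Category III = 38-44 months.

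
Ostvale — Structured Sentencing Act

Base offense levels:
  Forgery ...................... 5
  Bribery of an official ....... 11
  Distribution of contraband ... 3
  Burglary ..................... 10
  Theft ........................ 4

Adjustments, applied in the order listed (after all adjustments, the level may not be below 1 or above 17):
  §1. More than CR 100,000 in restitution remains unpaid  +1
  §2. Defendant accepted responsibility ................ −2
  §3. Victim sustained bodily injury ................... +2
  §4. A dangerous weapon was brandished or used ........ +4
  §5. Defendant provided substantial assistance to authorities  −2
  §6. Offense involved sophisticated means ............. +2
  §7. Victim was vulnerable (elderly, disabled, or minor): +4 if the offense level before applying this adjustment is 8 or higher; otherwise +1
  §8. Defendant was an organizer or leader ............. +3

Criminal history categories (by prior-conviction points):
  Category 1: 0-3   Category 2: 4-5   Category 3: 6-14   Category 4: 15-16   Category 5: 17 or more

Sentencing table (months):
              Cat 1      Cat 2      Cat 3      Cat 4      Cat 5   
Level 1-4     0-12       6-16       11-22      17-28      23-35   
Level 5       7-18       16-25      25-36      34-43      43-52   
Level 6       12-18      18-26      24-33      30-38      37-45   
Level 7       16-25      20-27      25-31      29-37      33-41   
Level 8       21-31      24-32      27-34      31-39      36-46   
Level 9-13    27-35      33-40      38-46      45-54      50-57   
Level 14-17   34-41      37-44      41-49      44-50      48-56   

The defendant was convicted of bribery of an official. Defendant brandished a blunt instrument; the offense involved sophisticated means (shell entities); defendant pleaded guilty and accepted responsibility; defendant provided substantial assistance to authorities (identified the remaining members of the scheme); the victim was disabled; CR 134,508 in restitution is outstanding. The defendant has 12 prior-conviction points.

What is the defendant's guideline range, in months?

41-49 months

Base offense level for bribery of an official: 11.
§1 applies: 11 + 1 = 12.
§2 applies: 12 − 2 = 10.
§3 does not apply.
§4 applies: 10 + 4 = 14.
§5 applies: 14 − 2 = 12.
§6 applies: 12 + 2 = 14.
§7 applies (level before this adjustment is 14 ≥ 8, so +4): 14 + 4 = 18.
§8 does not apply.
Level 18 exceeds the maximum of 17; capped at 17.
Final offense level: 17.
Criminal history: 12 prior points → Category 3 (6-14).
Level 17 falls in the 14-17 band.
Grid: Level 14-17 × Category 3 = 41-49 months.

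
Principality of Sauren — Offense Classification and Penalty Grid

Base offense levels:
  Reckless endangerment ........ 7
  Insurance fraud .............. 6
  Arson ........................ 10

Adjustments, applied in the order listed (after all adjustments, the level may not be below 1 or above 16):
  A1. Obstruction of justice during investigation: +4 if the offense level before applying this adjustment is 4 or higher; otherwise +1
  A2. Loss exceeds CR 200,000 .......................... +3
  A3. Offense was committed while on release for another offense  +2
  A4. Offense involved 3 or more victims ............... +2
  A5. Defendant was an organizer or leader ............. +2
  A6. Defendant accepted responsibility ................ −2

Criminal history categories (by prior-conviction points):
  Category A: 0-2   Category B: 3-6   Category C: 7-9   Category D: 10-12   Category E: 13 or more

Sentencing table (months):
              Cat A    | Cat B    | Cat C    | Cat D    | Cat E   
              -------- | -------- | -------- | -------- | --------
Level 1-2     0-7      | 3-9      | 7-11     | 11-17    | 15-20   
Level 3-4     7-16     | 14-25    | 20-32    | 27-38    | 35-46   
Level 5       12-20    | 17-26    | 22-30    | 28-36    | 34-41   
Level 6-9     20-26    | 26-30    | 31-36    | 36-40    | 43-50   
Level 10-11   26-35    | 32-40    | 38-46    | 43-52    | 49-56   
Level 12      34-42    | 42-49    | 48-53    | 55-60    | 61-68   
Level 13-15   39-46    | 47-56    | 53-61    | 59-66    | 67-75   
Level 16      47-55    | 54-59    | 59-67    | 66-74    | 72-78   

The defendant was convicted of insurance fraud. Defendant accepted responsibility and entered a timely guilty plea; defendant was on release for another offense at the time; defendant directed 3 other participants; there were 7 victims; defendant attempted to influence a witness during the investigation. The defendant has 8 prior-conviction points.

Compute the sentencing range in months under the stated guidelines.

53-61 months

Base offense level for insurance fraud: 6.
A1 applies (level before this adjustment is 6 ≥ 4, so +4): 6 + 4 = 10.
A2 does not apply.
A3 applies: 10 + 2 = 12.
A4 applies: 12 + 2 = 14.
A5 applies: 14 + 2 = 16.
A6 applies: 16 − 2 = 14.
Final offense level: 14.
Criminal history: 8 prior points → Category C (7-9).
Level 14 falls in the 13-15 band.
Grid: Level 13-15 × Category C = 53-61 months.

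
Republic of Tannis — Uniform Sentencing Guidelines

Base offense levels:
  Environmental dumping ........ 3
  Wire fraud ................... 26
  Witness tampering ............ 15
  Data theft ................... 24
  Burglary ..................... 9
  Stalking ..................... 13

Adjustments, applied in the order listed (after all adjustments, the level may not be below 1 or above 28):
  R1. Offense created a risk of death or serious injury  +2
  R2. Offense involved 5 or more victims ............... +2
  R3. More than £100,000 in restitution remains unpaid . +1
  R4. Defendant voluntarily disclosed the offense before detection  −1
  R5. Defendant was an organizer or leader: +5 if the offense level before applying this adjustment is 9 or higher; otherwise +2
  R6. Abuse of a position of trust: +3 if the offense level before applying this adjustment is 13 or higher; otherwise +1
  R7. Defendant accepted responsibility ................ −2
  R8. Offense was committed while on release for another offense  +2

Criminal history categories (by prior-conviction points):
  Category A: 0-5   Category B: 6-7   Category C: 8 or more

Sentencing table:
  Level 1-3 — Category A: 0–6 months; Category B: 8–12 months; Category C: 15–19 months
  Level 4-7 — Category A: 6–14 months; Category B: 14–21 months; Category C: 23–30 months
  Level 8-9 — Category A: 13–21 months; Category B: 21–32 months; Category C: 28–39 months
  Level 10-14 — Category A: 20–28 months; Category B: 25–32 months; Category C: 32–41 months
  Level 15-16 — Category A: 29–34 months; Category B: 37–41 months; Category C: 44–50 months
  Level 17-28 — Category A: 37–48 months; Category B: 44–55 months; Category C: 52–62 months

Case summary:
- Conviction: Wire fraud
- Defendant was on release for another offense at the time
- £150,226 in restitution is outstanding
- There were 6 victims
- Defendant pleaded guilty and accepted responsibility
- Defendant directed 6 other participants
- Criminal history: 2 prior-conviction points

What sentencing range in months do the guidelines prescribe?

Base offense level for wire fraud: 26.
R1 does not apply.
R2 applies: 26 + 2 = 28.
R3 applies: 28 + 1 = 29.
R5 applies (level before this adjustment is 29 ≥ 9, so +5): 29 + 5 = 34.
R6 does not apply.
R7 applies: 34 − 2 = 32.
R8 applies: 32 + 2 = 34.
Level 34 exceeds the maximum of 28; capped at 28.
Final offense level: 28.
Criminal history: 2 prior points → Category A (0-5).
Level 28 falls in the 17-28 band.
Grid: Level 17-28 × Category A = 37-48 months.

37-48 months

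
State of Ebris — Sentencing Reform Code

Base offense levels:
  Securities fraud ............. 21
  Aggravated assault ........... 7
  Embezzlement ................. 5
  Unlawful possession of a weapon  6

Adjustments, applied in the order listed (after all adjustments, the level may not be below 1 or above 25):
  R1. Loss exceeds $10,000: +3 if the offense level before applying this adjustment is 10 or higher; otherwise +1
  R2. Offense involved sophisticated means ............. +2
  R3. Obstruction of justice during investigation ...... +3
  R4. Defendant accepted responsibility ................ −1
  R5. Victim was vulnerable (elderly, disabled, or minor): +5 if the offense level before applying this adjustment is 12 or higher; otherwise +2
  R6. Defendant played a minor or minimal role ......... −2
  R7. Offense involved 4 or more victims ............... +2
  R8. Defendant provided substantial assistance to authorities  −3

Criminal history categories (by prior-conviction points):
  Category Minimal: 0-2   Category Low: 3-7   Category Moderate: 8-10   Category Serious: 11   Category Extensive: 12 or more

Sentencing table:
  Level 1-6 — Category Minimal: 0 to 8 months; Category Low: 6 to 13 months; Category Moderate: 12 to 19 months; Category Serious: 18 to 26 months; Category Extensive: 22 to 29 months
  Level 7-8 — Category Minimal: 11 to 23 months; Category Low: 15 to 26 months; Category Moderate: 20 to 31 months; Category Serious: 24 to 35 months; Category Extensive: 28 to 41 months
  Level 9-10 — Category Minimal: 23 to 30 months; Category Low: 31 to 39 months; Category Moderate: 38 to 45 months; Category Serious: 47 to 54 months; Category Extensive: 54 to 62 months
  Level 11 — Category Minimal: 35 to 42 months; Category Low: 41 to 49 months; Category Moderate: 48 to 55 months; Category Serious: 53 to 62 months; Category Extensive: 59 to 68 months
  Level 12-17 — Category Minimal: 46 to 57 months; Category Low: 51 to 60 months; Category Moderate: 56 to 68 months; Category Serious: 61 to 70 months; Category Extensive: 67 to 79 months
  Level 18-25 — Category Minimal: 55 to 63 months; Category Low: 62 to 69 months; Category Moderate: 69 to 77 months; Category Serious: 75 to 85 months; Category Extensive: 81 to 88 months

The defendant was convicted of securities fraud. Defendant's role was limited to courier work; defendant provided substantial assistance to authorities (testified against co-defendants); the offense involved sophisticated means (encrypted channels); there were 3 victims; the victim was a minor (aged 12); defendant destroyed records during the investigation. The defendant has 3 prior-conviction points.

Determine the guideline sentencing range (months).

62-69 months

Base offense level for securities fraud: 21.
R1 does not apply.
R2 applies: 21 + 2 = 23.
R3 applies: 23 + 3 = 26.
R4 does not apply.
R5 applies (level before this adjustment is 26 ≥ 12, so +5): 26 + 5 = 31.
R6 applies: 31 − 2 = 29.
R7 does not apply.
R8 applies: 29 − 3 = 26.
Level 26 exceeds the maximum of 25; capped at 25.
Final offense level: 25.
Criminal history: 3 prior points → Category Low (3-7).
Level 25 falls in the 18-25 band.
Grid: Level 18-25 × Category Low = 62-69 months.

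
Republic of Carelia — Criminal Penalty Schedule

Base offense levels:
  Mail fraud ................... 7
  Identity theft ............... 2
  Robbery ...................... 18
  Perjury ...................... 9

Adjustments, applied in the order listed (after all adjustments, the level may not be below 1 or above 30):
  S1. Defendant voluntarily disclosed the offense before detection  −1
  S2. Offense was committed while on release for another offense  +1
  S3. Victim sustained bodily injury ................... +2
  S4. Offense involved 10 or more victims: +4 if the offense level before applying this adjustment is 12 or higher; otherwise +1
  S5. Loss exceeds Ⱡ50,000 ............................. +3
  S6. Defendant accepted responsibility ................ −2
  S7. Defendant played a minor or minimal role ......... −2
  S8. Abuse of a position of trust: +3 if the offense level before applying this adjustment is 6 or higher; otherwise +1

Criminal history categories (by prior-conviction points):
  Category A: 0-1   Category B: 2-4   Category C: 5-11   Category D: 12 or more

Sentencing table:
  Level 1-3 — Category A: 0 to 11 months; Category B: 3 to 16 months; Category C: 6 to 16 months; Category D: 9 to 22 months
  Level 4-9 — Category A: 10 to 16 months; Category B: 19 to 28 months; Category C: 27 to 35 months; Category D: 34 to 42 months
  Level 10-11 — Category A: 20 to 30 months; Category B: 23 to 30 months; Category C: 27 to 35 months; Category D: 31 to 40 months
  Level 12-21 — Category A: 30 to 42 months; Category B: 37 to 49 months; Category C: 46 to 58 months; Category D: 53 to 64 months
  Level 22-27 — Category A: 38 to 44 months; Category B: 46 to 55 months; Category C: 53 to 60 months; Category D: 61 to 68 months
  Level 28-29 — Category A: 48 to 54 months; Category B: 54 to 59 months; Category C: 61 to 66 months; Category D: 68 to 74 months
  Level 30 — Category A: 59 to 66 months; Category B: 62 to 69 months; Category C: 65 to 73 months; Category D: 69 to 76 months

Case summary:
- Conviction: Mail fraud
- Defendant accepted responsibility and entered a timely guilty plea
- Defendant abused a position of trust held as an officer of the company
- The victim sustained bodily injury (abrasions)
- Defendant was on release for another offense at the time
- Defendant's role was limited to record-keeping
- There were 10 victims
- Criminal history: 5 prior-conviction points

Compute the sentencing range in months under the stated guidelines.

Base offense level for mail fraud: 7.
S1 does not apply.
S2 applies: 7 + 1 = 8.
S3 applies: 8 + 2 = 10.
S4 applies (level before this adjustment is 10 < 12, so +1): 10 + 1 = 11.
S6 applies: 11 − 2 = 9.
S7 applies: 9 − 2 = 7.
S8 applies (level before this adjustment is 7 ≥ 6, so +3): 7 + 3 = 10.
Final offense level: 10.
Criminal history: 5 prior points → Category C (5-11).
Level 10 falls in the 10-11 band.
Grid: Level 10-11 × Category C = 27-35 months.

27-35 months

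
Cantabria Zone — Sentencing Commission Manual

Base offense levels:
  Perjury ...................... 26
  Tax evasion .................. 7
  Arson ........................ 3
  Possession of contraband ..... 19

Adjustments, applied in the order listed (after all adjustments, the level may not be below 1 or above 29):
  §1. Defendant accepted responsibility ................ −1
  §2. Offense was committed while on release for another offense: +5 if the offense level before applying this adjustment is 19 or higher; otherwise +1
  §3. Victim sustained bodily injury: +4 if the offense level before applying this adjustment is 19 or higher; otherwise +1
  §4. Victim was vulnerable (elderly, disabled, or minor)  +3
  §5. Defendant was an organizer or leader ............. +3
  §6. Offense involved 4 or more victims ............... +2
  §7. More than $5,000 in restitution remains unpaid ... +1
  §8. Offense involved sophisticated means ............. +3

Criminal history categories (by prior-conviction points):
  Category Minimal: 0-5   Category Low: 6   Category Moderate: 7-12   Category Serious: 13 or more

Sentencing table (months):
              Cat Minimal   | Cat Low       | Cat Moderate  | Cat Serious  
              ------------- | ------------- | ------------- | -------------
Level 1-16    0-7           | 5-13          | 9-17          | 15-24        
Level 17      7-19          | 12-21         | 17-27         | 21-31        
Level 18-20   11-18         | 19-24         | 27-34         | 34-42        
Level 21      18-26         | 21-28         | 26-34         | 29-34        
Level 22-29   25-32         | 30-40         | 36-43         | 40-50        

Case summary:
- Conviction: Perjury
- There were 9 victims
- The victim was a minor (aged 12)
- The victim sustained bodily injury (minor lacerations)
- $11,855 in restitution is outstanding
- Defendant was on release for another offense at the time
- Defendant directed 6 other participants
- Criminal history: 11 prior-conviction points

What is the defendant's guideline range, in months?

Base offense level for perjury: 26.
§1 does not apply.
§2 applies (level before this adjustment is 26 ≥ 19, so +5): 26 + 5 = 31.
§3 applies (level before this adjustment is 31 ≥ 19, so +4): 31 + 4 = 35.
§4 applies: 35 + 3 = 38.
§5 applies: 38 + 3 = 41.
§6 applies: 41 + 2 = 43.
§7 applies: 43 + 1 = 44.
Level 44 exceeds the maximum of 29; capped at 29.
Final offense level: 29.
Criminal history: 11 prior points → Category Moderate (7-12).
Level 29 falls in the 22-29 band.
Grid: Level 22-29 × Category Moderate = 36-43 months.

36-43 months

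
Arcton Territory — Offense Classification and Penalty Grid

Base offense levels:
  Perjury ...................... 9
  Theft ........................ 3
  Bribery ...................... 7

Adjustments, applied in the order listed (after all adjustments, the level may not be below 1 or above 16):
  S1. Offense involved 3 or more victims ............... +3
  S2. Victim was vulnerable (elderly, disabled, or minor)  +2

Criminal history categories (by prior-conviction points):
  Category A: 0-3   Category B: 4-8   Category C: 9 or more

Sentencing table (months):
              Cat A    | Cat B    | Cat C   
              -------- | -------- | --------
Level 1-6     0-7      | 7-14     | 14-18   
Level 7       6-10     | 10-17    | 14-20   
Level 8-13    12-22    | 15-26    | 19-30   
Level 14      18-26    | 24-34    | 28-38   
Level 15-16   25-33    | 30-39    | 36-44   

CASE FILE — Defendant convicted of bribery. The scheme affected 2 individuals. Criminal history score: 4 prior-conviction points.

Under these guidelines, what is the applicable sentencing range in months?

Base offense level for bribery: 7.
Final offense level: 7.
Criminal history: 4 prior points → Category B (4-8).
Level 7 falls in the 7 band.
Grid: Level 7 × Category B = 10-17 months.

10-17 months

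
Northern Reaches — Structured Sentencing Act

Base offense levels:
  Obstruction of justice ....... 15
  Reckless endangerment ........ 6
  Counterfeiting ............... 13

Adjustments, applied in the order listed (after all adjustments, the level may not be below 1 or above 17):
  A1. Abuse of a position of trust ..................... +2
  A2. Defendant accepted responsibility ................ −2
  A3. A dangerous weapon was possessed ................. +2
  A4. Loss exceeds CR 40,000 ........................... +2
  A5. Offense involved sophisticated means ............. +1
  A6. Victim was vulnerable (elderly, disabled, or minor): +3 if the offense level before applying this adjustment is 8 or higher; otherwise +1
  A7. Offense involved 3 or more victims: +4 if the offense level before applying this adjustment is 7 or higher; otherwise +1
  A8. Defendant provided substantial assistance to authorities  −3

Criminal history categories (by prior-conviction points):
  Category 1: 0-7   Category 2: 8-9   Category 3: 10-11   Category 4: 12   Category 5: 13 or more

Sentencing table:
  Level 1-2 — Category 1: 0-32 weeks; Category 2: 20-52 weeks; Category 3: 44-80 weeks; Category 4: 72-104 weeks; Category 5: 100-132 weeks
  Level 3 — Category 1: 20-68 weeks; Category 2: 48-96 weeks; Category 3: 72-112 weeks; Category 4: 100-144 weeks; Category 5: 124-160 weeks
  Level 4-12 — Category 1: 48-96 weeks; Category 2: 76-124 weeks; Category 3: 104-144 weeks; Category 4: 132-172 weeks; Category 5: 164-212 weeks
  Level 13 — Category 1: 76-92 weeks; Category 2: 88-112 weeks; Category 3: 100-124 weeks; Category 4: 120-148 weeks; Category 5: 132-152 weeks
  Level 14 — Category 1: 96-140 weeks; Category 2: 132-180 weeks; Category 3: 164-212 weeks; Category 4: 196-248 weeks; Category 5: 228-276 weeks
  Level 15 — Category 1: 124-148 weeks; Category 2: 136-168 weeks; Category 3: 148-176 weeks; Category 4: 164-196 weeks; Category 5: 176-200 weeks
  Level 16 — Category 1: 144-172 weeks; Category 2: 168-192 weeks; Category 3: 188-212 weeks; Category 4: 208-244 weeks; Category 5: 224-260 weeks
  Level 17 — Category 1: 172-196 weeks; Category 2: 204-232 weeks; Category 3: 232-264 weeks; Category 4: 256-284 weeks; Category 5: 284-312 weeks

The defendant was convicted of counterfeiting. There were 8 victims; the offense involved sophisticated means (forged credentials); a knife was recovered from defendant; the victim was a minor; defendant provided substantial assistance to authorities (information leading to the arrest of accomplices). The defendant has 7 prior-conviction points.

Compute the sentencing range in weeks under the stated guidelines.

172-196 weeks

Base offense level for counterfeiting: 13.
A1 does not apply.
A3 applies: 13 + 2 = 15.
A4 does not apply.
A5 applies: 15 + 1 = 16.
A6 applies (level before this adjustment is 16 ≥ 8, so +3): 16 + 3 = 19.
A7 applies (level before this adjustment is 19 ≥ 7, so +4): 19 + 4 = 23.
A8 applies: 23 − 3 = 20.
Level 20 exceeds the maximum of 17; capped at 17.
Final offense level: 17.
Criminal history: 7 prior points → Category 1 (0-7).
Level 17 falls in the 17 band.
Grid: Level 17 × Category 1 = 172-196 weeks.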